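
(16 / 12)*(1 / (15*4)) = 1 / 45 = 0.02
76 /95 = 4 /5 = 0.80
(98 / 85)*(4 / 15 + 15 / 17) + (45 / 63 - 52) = -7580327 / 151725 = -49.96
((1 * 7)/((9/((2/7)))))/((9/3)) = 2/27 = 0.07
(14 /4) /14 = 1 /4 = 0.25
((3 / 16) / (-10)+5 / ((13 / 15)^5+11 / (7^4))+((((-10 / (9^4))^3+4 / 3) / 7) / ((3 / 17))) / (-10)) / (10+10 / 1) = 0.50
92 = 92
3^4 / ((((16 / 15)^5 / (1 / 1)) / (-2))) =-61509375 / 524288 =-117.32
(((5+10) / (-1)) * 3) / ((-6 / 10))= 75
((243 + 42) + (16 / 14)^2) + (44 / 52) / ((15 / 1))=2736194 / 9555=286.36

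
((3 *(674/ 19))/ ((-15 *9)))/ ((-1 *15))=674/ 12825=0.05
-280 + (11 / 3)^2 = -2399 / 9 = -266.56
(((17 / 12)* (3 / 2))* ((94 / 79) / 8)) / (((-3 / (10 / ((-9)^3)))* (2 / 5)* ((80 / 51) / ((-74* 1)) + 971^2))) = 12564275 / 3278800164059424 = 0.00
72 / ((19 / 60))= 4320 / 19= 227.37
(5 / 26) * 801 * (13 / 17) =4005 / 34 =117.79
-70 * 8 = -560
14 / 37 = 0.38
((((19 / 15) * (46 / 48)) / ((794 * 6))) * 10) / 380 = 23 / 3430080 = 0.00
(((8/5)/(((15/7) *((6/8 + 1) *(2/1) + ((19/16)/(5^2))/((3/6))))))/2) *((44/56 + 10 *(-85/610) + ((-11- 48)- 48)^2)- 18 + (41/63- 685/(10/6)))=1355200816/1184193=1144.41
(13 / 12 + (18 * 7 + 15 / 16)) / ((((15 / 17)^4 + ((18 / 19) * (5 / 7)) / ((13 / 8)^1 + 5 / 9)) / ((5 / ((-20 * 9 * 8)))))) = -2143378459229 / 4419026025984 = -0.49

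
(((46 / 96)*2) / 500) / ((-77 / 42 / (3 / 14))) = -69 / 308000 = -0.00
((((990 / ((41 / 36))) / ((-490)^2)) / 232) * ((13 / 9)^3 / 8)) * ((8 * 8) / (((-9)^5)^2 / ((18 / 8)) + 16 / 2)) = 24167 / 99540338047325910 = 0.00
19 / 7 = 2.71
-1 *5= -5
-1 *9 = -9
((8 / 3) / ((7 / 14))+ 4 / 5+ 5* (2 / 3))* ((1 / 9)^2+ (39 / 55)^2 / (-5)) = -15346792 / 18376875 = -0.84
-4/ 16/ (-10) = 1/ 40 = 0.02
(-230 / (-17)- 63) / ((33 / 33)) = -841 / 17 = -49.47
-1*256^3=-16777216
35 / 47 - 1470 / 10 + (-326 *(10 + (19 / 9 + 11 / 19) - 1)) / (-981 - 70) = -1204773476 / 8446887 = -142.63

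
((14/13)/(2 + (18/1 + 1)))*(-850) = -1700/39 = -43.59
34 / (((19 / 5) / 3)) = 510 / 19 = 26.84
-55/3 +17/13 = -664/39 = -17.03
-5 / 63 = -0.08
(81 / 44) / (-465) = -27 / 6820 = -0.00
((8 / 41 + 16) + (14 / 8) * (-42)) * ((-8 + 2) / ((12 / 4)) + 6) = -9398 / 41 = -229.22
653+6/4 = 1309/2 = 654.50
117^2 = 13689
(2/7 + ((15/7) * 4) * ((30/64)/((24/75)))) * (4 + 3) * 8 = 5753/8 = 719.12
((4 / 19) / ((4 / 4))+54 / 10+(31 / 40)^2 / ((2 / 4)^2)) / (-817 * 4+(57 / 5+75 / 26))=-791687 / 321467080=-0.00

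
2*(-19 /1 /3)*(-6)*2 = 152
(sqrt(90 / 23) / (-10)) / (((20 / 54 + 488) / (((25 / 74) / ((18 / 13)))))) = -585 * sqrt(230) / 89770288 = -0.00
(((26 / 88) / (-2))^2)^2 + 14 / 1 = 839602065 / 59969536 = 14.00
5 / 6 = 0.83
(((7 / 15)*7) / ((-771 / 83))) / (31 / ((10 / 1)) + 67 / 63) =-56938 / 674111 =-0.08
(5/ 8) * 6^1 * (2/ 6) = 5/ 4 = 1.25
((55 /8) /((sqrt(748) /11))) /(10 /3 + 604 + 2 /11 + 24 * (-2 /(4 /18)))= 363 * sqrt(187) /702848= 0.01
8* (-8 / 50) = -32 / 25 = -1.28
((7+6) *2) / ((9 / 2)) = 5.78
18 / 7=2.57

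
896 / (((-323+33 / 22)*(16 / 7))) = -784 / 643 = -1.22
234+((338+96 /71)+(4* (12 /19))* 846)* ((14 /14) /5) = 4919284 /6745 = 729.32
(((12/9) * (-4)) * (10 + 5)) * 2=-160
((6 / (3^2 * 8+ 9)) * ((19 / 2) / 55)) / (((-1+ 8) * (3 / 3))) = 19 / 10395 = 0.00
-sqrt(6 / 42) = -0.38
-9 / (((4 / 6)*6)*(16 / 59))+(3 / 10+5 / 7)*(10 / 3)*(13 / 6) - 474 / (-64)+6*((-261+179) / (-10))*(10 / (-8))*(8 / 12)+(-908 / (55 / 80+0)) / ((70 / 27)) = -17233559 / 31680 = -543.99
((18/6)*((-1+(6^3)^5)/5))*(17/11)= 4795886842665/11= 435989712969.55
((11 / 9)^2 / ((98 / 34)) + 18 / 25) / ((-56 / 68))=-2088739 / 1389150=-1.50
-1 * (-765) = 765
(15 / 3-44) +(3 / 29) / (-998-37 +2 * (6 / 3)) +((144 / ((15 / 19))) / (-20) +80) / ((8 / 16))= 102.76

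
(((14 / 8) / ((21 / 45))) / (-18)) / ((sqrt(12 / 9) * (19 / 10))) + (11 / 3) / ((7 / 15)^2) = 825 / 49 - 25 * sqrt(3) / 456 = 16.74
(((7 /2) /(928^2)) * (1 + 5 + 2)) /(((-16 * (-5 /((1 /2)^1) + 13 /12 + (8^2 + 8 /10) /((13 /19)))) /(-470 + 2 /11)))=440895 /39619146688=0.00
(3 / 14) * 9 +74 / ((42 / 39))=989 / 14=70.64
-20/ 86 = -10/ 43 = -0.23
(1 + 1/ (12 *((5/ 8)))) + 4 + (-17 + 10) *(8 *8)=-6643/ 15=-442.87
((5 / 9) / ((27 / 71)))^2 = 126025 / 59049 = 2.13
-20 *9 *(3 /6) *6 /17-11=-727 /17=-42.76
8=8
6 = 6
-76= -76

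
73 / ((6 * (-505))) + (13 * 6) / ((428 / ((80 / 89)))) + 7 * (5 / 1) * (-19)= -19184337229 / 28854690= -664.86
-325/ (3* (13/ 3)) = -25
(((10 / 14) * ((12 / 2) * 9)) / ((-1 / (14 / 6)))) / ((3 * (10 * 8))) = -3 / 8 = -0.38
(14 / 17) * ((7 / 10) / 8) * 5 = 49 / 136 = 0.36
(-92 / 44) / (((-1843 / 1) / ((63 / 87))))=483 / 587917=0.00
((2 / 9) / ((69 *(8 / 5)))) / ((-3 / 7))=-35 / 7452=-0.00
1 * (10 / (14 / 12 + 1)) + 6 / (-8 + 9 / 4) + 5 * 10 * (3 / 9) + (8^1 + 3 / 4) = 104011 / 3588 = 28.99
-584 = -584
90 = 90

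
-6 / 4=-3 / 2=-1.50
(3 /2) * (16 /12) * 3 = 6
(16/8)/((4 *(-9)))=-1/18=-0.06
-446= -446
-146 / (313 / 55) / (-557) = 8030 / 174341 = 0.05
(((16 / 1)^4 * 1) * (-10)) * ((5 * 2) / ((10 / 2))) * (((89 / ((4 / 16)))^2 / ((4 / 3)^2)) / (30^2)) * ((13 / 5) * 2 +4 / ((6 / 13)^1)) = -107975016448 / 75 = -1439666885.97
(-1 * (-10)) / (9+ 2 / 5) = 50 / 47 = 1.06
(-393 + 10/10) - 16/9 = -3544/9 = -393.78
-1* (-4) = 4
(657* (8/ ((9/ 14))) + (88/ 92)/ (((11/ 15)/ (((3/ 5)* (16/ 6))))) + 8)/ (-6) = -31380/ 23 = -1364.35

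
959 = 959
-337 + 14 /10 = -1678 /5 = -335.60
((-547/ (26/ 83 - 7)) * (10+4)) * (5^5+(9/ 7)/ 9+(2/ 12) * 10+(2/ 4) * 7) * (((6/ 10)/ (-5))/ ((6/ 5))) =-5969005673/ 16650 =-358498.84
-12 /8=-3 /2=-1.50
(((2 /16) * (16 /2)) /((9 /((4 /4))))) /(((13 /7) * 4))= 7 /468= 0.01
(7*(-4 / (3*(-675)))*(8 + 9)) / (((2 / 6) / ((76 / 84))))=1292 / 2025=0.64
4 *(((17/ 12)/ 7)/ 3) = 17/ 63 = 0.27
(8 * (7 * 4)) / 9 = 24.89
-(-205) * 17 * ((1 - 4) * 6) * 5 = -313650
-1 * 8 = -8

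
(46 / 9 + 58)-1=559 / 9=62.11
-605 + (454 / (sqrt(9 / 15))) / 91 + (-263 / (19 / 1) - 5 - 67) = -13126 / 19 + 454 * sqrt(15) / 273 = -684.40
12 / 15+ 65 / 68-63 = -20823 / 340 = -61.24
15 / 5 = 3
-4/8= -1/2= -0.50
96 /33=32 /11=2.91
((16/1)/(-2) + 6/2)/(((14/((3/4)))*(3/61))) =-305/56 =-5.45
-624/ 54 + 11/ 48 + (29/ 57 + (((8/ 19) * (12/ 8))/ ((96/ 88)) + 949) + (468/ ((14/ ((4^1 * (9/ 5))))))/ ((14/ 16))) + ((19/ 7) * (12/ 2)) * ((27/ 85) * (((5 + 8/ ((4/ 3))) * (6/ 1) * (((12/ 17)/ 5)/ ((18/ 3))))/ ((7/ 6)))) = 1220.72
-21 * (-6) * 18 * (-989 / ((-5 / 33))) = 74020716 / 5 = 14804143.20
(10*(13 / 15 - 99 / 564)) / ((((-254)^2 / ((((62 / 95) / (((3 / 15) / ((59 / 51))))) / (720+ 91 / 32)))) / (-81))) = -0.00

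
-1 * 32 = -32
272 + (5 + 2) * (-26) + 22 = 112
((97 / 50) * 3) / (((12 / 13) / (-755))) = -190411 / 40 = -4760.28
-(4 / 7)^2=-16 / 49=-0.33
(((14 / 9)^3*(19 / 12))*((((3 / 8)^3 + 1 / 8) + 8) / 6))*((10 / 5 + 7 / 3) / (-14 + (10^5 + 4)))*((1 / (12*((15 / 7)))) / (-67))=-2483087789 / 12152486005862400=-0.00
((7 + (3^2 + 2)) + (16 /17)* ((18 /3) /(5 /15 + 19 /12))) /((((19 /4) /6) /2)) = 393120 /7429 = 52.92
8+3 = 11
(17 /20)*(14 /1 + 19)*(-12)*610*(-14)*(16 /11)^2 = 66898944 /11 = 6081722.18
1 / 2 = 0.50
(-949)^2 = 900601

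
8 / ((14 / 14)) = 8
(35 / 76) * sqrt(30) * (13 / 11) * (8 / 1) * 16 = 14560 * sqrt(30) / 209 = 381.57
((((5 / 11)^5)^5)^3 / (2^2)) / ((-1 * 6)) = -26469779601696885595885078146238811314105987548828125 / 30525488913481556497628591345598819138150770117172421435985243441399849071278024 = -0.00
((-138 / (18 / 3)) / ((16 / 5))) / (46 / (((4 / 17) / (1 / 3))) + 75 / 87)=-10005 / 91912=-0.11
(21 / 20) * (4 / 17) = 21 / 85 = 0.25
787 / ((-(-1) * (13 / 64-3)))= -50368 / 179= -281.39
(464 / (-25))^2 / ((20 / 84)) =4521216 / 3125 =1446.79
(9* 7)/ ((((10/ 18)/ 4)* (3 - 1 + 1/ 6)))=13608/ 65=209.35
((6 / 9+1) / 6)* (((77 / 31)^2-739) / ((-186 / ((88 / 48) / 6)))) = 2151875 / 6434856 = 0.33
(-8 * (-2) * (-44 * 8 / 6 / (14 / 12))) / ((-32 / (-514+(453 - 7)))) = -1709.71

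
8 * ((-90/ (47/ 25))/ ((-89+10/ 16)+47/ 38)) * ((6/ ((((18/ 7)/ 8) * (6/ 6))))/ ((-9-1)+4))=-1702400/ 124503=-13.67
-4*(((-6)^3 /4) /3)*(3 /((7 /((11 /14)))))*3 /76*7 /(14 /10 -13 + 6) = -4455 /3724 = -1.20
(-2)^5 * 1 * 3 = -96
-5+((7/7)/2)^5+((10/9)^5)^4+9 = 4768338844218343815329/389045294689821721632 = 12.26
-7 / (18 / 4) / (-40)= 7 / 180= 0.04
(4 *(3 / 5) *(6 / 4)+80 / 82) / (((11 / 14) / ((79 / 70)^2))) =418147 / 56375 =7.42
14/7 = 2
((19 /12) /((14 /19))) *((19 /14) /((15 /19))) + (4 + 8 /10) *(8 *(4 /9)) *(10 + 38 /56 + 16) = 16193809 /35280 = 459.01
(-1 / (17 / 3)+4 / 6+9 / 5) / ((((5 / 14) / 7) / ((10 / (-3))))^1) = -149.63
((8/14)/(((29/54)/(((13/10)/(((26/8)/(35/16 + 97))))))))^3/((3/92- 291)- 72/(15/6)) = -2412618453838836/10254131280925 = -235.28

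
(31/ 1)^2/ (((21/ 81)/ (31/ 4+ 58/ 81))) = 2636023/ 84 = 31381.23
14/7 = 2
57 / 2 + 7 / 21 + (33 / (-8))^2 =8803 / 192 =45.85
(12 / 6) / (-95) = -2 / 95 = -0.02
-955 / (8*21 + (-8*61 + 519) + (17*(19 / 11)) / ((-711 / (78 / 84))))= -104566770 / 21785107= -4.80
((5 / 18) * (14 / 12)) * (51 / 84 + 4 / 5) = 197 / 432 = 0.46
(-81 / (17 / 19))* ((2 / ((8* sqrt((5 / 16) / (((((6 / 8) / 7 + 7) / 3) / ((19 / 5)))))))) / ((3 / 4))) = -18* sqrt(79401) / 119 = -42.62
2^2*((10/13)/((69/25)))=1000/897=1.11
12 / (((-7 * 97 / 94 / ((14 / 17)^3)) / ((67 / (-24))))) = 1234408 / 476561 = 2.59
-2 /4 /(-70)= 1 /140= 0.01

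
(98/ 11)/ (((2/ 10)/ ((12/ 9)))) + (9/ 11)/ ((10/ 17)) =20059/ 330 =60.78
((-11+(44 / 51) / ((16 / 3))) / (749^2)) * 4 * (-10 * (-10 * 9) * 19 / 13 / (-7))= 0.01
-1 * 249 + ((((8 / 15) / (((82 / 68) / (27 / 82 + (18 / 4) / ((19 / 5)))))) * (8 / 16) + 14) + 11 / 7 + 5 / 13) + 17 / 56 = -3859858883 / 16608280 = -232.41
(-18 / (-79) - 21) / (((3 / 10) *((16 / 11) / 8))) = -30085 / 79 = -380.82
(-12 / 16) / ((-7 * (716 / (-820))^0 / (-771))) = -82.61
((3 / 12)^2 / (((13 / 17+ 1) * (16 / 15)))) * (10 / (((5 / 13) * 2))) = 0.43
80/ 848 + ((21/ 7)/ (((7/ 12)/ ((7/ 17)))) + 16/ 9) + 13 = 137770/ 8109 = 16.99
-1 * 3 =-3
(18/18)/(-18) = -1/18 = -0.06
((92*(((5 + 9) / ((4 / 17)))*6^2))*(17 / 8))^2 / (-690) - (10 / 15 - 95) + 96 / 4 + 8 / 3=-2541459299 / 10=-254145929.90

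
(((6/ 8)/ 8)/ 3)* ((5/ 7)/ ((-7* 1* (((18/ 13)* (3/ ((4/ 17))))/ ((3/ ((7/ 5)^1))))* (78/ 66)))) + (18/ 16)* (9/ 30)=707779/ 2099160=0.34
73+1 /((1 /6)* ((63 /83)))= 1699 /21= 80.90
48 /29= 1.66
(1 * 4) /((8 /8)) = 4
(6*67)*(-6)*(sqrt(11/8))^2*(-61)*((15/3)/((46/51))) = 103176315/92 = 1121481.68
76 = 76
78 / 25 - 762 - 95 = -21347 / 25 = -853.88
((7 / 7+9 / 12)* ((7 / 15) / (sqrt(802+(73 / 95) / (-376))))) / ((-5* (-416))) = 7* sqrt(255820987310) / 255370814400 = 0.00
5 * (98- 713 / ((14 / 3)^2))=63955 / 196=326.30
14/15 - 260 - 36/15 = -261.47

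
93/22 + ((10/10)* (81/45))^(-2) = 8083/1782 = 4.54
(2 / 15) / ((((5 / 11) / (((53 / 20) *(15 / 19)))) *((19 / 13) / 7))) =53053 / 18050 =2.94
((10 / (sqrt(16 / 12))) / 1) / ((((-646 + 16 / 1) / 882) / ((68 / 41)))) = -476 * sqrt(3) / 41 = -20.11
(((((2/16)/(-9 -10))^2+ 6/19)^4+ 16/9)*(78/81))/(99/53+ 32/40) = 15793626333789565412125/24476222658502698467328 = 0.65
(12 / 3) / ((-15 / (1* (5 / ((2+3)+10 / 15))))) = -4 / 17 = -0.24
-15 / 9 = -5 / 3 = -1.67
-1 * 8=-8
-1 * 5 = -5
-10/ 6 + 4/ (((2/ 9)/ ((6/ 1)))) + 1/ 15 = 532/ 5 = 106.40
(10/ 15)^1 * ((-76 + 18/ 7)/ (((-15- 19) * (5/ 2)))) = 1028/ 1785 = 0.58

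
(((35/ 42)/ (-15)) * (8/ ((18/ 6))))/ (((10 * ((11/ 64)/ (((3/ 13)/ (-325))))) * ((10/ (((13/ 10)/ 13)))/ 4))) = 128/ 52284375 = 0.00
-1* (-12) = 12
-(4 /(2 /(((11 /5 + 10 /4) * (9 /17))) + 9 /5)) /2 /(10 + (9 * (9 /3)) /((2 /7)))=-8460 /1150963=-0.01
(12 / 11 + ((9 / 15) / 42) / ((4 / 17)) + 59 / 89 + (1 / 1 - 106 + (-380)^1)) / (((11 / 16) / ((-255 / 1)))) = 13509981294 / 75383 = 179217.88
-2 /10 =-1 /5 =-0.20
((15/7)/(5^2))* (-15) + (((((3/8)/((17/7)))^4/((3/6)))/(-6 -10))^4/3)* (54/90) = -2524614054896534576753520682834908057273/1963588709363971345263612289077959720960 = -1.29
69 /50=1.38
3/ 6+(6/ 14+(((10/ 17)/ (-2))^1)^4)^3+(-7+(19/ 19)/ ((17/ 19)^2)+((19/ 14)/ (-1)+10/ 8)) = -4216687796384910669/ 799357709479232092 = -5.28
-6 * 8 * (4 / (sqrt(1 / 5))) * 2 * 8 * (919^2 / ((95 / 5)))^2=-2191206244518912 * sqrt(5) / 361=-13572537715973.17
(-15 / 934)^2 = 225 / 872356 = 0.00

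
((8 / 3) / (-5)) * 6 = -16 / 5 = -3.20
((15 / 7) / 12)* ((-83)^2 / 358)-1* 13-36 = -456731 / 10024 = -45.56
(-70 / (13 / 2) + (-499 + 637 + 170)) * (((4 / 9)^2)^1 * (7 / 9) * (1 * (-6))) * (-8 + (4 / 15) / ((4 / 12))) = 1154048 / 585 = 1972.73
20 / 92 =5 / 23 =0.22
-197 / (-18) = 197 / 18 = 10.94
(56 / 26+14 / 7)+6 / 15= 4.55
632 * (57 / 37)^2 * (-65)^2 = 8675479800 / 1369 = 6337092.62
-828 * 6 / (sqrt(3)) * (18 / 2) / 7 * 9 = -134136 * sqrt(3) / 7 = -33190.05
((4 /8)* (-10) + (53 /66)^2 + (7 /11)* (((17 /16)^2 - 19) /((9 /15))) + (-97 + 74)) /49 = -0.95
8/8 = 1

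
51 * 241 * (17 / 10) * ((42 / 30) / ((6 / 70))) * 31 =105796831 / 10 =10579683.10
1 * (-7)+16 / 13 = -75 / 13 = -5.77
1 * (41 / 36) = 41 / 36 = 1.14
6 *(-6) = -36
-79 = -79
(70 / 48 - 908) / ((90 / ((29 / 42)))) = -630953 / 90720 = -6.95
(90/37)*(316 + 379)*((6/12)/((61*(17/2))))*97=6067350/38369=158.13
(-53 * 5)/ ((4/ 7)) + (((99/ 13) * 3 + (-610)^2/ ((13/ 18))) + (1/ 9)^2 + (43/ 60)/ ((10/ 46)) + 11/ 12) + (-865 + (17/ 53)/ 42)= 20076707328569/ 39066300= 513913.71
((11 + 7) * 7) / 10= 63 / 5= 12.60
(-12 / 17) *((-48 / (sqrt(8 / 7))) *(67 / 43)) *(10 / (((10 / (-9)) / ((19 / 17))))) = -1649808 *sqrt(14) / 12427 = -496.74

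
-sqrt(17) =-4.12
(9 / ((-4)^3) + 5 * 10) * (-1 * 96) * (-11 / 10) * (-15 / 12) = -6581.44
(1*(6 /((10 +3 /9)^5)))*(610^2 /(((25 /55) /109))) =130096727640 /28629151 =4544.20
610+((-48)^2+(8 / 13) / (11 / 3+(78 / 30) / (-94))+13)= 195250961 / 66703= 2927.17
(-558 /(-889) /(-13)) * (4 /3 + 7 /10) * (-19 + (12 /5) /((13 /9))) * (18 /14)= 1174311 /536575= 2.19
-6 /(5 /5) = -6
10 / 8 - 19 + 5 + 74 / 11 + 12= 263 / 44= 5.98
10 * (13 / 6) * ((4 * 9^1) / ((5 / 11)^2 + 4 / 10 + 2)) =471900 / 1577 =299.24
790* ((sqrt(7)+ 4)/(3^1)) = 790* sqrt(7)/3+ 3160/3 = 1750.05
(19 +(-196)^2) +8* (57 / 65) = 2498731 / 65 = 38442.02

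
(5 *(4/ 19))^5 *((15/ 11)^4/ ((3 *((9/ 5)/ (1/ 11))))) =30000000000/ 398778220049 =0.08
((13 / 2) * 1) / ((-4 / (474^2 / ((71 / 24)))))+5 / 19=-166484561 / 1349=-123413.31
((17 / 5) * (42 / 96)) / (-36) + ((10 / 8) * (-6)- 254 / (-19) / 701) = -288543841 / 38358720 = -7.52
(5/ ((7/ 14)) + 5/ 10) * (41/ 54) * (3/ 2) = 287/ 24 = 11.96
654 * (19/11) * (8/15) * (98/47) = 3247328/2585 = 1256.22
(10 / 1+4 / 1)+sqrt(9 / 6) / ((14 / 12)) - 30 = -16+3 * sqrt(6) / 7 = -14.95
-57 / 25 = -2.28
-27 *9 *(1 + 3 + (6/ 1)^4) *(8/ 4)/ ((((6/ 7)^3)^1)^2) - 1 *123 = -38238877/ 24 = -1593286.54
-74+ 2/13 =-960/13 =-73.85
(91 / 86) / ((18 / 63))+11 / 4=555 / 86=6.45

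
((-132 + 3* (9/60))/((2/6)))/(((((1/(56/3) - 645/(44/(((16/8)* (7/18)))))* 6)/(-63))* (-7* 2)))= 5469849/209710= 26.08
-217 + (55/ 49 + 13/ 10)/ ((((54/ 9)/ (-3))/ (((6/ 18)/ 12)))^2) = -551213533/ 2540160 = -217.00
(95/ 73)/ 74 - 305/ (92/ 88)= -36245235/ 124246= -291.72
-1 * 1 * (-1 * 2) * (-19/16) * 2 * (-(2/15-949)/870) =-270427/52200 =-5.18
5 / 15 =1 / 3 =0.33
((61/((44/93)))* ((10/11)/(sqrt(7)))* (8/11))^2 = 12873171600/12400927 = 1038.08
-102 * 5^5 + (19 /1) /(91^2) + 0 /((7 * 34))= -2639568731 /8281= -318750.00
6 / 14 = 3 / 7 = 0.43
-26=-26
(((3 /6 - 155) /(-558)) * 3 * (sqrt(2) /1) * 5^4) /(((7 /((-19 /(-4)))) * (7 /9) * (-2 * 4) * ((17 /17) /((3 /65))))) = -6604875 * sqrt(2) /2527616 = -3.70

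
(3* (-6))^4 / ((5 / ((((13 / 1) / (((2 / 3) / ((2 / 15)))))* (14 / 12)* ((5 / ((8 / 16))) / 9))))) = 353808 / 5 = 70761.60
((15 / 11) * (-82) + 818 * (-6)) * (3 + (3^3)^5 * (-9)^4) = -5198398048634940 / 11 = -472581640784994.55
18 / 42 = 3 / 7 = 0.43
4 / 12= 1 / 3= 0.33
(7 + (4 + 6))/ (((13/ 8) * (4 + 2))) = 68/ 39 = 1.74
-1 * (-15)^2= -225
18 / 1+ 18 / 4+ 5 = 55 / 2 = 27.50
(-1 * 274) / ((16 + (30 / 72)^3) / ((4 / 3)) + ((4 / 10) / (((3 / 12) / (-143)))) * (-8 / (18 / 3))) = -0.86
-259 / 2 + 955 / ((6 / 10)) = 8773 / 6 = 1462.17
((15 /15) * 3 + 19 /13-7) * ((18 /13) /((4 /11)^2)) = -35937 /1352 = -26.58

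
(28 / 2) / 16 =7 / 8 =0.88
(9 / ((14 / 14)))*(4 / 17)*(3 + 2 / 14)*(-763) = -5078.12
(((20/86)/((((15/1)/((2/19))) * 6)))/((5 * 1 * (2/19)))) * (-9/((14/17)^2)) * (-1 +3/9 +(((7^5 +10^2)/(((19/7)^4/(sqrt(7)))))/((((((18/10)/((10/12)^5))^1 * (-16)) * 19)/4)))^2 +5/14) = -5396222502815328272388573913/141724876163734834889222062080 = -0.04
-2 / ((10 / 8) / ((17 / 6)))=-68 / 15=-4.53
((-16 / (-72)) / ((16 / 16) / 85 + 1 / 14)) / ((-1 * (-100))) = 119 / 4455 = 0.03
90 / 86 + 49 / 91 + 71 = 40575 / 559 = 72.58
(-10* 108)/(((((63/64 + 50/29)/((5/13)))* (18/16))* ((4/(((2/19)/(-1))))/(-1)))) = -4454400/1241669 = -3.59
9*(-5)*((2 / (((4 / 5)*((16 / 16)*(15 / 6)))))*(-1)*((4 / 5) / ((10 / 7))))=126 / 5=25.20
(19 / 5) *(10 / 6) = 19 / 3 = 6.33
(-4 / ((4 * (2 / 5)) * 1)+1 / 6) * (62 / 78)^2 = -6727 / 4563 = -1.47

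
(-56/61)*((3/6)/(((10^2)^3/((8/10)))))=-7/19062500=-0.00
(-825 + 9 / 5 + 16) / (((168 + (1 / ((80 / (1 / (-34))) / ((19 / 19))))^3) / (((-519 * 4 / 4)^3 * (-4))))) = -9083431181443439001600 / 3380772863999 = -2686791318.69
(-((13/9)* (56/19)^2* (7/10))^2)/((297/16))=-325757845504/78378307425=-4.16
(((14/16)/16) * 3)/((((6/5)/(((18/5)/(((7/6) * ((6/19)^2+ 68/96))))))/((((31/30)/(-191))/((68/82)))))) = -12388437/3637159520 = -0.00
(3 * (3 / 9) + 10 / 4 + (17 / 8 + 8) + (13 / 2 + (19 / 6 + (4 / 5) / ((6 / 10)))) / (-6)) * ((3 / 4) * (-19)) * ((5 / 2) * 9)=-241965 / 64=-3780.70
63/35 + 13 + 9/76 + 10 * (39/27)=29.36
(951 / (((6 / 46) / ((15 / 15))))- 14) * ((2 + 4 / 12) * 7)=356573 / 3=118857.67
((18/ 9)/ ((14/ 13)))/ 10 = 13/ 70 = 0.19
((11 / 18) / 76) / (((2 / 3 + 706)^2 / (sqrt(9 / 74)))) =33*sqrt(74) / 50553011200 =0.00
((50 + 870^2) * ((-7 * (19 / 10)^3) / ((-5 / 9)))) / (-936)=-726868807 / 10400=-69891.23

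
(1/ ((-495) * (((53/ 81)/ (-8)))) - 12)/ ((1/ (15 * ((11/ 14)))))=-52362/ 371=-141.14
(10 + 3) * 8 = 104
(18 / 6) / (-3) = -1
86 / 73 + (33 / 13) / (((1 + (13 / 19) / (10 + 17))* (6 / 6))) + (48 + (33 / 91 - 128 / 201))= 36085855489 / 702337818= 51.38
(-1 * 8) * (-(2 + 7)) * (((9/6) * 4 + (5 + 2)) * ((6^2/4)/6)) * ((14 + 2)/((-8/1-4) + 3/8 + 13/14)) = -1257984/599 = -2100.14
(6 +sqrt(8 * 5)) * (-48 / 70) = -48 * sqrt(10) / 35 - 144 / 35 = -8.45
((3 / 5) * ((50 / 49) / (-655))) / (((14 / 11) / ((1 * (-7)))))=33 / 6419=0.01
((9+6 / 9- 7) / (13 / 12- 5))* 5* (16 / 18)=-1280 / 423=-3.03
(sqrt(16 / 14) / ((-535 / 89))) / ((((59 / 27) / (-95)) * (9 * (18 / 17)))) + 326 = 28747 * sqrt(14) / 132573 + 326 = 326.81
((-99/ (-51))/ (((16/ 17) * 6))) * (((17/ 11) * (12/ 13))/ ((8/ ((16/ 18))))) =17/ 312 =0.05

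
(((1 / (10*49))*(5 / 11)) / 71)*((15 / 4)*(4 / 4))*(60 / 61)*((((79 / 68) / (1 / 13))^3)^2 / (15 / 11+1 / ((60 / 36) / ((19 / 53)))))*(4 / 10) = 358770265725465645675 / 2475823878807953408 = 144.91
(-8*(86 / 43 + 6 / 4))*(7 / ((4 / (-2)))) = 98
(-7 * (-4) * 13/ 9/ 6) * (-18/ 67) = -1.81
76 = 76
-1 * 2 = -2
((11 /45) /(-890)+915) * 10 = 9150.00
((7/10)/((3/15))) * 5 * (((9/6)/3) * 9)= 315/4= 78.75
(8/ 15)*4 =32/ 15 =2.13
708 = 708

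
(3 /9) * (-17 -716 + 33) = -233.33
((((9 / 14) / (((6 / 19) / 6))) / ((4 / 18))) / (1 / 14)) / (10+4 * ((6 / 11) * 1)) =16929 / 268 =63.17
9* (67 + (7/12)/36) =28951/48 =603.15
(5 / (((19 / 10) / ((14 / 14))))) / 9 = 50 / 171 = 0.29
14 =14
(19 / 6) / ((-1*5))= -19 / 30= -0.63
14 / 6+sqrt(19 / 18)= sqrt(38) / 6+7 / 3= 3.36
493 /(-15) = -493 /15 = -32.87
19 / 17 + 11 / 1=206 / 17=12.12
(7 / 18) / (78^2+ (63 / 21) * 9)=1 / 15714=0.00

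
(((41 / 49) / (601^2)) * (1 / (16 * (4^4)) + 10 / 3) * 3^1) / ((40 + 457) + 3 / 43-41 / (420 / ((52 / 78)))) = 3249799605 / 69718241865316352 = 0.00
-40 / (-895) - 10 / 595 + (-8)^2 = 1363858 / 21301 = 64.03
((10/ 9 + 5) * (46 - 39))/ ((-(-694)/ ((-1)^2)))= 385/ 6246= 0.06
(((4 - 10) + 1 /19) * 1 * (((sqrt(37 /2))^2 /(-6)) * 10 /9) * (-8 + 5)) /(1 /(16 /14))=-83620 /1197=-69.86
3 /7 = 0.43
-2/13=-0.15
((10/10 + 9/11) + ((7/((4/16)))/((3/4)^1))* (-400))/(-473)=492740/15609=31.57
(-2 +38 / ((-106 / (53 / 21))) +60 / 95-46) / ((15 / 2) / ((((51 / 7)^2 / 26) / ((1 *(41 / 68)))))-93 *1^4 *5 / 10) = 1.09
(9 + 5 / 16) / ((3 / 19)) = 2831 / 48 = 58.98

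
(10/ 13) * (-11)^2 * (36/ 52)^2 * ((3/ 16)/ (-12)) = -49005/ 70304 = -0.70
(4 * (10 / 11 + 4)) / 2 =108 / 11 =9.82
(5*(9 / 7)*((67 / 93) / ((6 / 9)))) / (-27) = -335 / 1302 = -0.26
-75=-75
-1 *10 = -10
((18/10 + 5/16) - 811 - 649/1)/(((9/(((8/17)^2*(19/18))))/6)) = -984884/4335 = -227.19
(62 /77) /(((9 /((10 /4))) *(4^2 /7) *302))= 0.00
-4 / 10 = -2 / 5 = -0.40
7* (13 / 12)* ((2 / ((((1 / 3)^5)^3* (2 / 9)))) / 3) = 1305750537 / 4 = 326437634.25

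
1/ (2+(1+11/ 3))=3/ 20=0.15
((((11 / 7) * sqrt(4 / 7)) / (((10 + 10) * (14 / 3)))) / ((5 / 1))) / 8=33 * sqrt(7) / 274400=0.00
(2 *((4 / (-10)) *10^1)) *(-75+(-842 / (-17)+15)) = 1424 / 17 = 83.76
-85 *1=-85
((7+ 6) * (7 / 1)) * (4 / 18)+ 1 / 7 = 1283 / 63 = 20.37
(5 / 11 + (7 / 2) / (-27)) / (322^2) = 193 / 61588296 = 0.00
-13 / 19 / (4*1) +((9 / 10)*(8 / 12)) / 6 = -27 / 380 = -0.07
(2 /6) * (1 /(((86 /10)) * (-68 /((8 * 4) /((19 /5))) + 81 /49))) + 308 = 500096884 /1623723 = 307.99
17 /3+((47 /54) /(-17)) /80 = 416113 /73440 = 5.67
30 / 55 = 6 / 11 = 0.55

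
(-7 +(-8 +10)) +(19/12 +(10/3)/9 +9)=643/108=5.95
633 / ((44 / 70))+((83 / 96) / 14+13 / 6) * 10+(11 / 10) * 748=68454713 / 36960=1852.13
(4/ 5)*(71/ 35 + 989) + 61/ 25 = 139171/ 175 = 795.26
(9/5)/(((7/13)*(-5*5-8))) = -39/385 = -0.10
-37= -37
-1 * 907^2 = -822649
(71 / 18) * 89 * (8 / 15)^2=202208 / 2025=99.86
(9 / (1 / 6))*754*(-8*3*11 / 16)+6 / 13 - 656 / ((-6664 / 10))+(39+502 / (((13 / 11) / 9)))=-7233237383 / 10829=-667950.63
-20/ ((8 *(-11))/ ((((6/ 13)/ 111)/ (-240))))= -1/ 253968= -0.00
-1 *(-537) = 537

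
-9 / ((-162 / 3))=0.17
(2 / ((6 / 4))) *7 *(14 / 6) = 196 / 9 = 21.78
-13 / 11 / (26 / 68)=-34 / 11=-3.09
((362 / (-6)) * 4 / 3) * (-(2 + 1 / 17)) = 25340 / 153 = 165.62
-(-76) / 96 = 0.79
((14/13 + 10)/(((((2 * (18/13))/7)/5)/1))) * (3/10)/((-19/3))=-126/19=-6.63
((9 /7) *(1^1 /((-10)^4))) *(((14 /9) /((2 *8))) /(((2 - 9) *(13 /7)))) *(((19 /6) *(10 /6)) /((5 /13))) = -19 /1440000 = -0.00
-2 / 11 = -0.18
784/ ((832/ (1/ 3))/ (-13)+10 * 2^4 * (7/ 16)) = -392/ 61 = -6.43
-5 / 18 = -0.28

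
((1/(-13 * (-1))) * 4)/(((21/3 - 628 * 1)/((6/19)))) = -8/51129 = -0.00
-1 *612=-612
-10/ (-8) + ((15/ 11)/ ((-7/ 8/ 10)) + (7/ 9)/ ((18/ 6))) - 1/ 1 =-15.08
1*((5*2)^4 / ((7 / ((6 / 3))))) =20000 / 7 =2857.14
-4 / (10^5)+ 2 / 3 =49997 / 75000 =0.67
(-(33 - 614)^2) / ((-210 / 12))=96446 / 5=19289.20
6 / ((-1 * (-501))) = 2 / 167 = 0.01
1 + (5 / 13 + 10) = 148 / 13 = 11.38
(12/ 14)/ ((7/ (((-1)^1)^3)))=-6/ 49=-0.12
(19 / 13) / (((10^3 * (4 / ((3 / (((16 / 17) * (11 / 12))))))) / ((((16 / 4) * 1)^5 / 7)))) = 23256 / 125125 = 0.19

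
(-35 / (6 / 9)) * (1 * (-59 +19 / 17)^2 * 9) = -457500960 / 289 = -1583048.30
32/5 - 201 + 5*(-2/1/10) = -978/5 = -195.60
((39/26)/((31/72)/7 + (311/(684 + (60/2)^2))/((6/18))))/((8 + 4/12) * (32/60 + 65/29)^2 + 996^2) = 0.00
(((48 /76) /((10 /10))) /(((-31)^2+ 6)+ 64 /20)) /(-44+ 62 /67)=-670 /44333289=-0.00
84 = 84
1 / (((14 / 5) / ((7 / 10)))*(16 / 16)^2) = 0.25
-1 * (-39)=39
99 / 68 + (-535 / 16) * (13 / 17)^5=-165567439 / 22717712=-7.29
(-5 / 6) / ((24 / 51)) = -85 / 48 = -1.77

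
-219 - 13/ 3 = -670/ 3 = -223.33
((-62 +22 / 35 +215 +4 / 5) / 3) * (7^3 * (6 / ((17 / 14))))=1483132 / 17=87243.06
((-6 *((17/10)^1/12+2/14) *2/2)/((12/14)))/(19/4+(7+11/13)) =-3107/19650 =-0.16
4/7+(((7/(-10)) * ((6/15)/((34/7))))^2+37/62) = 183674767/156782500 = 1.17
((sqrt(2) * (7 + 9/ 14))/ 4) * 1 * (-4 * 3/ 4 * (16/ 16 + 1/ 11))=-963 * sqrt(2)/ 154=-8.84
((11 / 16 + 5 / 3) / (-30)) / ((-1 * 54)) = 113 / 77760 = 0.00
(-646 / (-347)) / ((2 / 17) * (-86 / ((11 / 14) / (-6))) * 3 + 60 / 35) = 422807 / 53030622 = 0.01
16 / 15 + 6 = 106 / 15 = 7.07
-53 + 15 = -38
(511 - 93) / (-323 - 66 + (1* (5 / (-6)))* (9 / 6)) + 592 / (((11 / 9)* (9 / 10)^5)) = 92290530088 / 112658931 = 819.20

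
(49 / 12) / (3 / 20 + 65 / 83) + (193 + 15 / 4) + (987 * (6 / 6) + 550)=32308285 / 18588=1738.13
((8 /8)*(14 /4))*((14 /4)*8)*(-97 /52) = -4753 /26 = -182.81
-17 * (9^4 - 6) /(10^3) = -22287 /200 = -111.44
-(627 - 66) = -561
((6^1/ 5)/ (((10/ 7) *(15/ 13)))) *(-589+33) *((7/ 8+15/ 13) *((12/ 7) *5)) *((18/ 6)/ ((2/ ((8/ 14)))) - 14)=16189608/ 175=92512.05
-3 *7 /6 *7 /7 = -7 /2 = -3.50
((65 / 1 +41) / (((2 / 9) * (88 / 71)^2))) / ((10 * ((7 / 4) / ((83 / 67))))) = 199578231 / 9079840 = 21.98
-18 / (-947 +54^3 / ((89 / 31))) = -1602 / 4797101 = -0.00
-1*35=-35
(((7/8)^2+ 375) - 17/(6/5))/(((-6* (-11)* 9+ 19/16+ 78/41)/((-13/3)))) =-37004591/14100876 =-2.62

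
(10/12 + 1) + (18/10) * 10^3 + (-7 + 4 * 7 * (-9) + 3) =9275/6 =1545.83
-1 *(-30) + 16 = 46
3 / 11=0.27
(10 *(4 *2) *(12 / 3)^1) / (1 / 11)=3520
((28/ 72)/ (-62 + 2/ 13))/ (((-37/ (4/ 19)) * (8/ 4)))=91/ 5086908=0.00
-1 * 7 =-7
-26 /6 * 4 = -52 /3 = -17.33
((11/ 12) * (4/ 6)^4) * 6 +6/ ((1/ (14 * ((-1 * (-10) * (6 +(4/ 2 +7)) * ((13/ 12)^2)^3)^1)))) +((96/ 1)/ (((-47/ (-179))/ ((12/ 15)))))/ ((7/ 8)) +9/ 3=470867125817/ 22740480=20706.12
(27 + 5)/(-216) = -4/27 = -0.15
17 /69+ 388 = 26789 /69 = 388.25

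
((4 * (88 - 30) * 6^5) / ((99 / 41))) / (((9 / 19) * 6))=2891648 / 11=262877.09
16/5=3.20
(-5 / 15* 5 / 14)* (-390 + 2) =970 / 21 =46.19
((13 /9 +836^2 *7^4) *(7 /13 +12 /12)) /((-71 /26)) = -604097747080 /639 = -945379885.88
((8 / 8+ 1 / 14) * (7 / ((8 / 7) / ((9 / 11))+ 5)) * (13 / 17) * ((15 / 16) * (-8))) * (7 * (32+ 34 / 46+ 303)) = -383107725 / 24242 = -15803.47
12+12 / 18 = 38 / 3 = 12.67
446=446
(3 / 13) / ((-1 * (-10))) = 0.02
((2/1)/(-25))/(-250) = 1/3125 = 0.00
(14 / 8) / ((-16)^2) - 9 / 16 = -569 / 1024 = -0.56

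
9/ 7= 1.29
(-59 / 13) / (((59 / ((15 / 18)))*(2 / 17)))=-85 / 156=-0.54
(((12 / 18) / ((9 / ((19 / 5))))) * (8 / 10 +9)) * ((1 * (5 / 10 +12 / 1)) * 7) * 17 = 110789 / 27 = 4103.30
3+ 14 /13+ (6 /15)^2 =1377 /325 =4.24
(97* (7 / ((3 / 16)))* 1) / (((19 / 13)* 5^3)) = 141232 / 7125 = 19.82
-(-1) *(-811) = -811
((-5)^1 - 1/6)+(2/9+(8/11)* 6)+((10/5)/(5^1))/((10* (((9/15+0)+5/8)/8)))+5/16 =-2749/388080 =-0.01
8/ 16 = 1/ 2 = 0.50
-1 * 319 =-319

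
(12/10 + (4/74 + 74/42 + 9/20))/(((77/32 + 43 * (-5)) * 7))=-0.00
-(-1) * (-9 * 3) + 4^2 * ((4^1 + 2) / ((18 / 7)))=31 / 3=10.33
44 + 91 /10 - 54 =-9 /10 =-0.90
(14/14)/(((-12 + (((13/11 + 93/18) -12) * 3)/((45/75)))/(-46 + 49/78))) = 38929/34541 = 1.13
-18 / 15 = -6 / 5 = -1.20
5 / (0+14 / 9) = 45 / 14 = 3.21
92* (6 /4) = 138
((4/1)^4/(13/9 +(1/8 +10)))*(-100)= -1843200/833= -2212.73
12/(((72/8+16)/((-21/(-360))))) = 7/250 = 0.03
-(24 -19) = -5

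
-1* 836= -836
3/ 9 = 1/ 3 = 0.33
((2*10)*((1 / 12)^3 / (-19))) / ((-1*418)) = 5 / 3430944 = 0.00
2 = 2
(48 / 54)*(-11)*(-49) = 4312 / 9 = 479.11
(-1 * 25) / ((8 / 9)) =-225 / 8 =-28.12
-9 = -9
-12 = -12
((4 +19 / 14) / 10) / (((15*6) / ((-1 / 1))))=-1 / 168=-0.01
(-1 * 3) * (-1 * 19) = 57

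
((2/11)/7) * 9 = 18/77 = 0.23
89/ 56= 1.59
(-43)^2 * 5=9245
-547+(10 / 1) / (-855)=-547.01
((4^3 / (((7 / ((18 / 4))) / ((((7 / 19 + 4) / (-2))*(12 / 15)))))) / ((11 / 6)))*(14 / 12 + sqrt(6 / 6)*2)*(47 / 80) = -140436 / 1925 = -72.95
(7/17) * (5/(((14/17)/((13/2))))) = 65/4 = 16.25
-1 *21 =-21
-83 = -83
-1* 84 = -84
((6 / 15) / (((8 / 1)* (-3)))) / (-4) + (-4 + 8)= 961 / 240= 4.00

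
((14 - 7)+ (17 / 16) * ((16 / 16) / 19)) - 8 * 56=-440.94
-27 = -27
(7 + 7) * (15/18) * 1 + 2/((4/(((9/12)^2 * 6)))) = 641/48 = 13.35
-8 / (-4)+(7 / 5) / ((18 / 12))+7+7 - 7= 149 / 15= 9.93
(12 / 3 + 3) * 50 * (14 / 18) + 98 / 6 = 2597 / 9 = 288.56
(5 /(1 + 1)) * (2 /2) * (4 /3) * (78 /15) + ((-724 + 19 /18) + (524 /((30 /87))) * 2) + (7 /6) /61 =6405754 /2745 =2333.61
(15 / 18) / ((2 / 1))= 5 / 12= 0.42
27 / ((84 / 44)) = 99 / 7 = 14.14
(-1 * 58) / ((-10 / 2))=58 / 5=11.60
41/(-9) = -41/9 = -4.56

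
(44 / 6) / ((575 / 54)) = 396 / 575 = 0.69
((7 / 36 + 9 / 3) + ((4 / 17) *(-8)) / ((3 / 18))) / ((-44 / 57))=94183 / 8976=10.49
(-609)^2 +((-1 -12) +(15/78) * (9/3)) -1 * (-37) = 9643545/26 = 370905.58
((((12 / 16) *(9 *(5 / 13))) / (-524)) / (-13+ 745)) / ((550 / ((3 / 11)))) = -27 / 8044699520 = -0.00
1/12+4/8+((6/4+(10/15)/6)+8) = 367/36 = 10.19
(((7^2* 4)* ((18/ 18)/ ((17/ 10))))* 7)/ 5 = 2744/ 17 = 161.41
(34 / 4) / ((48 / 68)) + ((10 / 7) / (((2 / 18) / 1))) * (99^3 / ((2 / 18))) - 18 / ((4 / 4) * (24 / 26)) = 18862611307 / 168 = 112277448.26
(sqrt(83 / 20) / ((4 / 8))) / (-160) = -sqrt(415) / 800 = -0.03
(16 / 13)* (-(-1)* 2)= 32 / 13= 2.46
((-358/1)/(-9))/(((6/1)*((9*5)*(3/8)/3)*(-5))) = -1432/6075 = -0.24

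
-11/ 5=-2.20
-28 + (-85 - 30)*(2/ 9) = -482/ 9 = -53.56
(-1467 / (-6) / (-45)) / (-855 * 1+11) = 163 / 25320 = 0.01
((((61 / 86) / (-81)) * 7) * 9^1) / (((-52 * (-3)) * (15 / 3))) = -427 / 603720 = -0.00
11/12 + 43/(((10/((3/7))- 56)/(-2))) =2087/588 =3.55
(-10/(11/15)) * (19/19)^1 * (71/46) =-5325/253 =-21.05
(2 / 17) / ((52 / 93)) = 93 / 442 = 0.21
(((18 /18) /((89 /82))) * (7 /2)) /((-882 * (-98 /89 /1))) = 41 /12348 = 0.00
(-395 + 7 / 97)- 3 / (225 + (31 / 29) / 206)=-51494624182 / 130385557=-394.94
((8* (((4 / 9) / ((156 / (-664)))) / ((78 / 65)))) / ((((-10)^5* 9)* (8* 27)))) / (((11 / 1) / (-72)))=-83 / 195463125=-0.00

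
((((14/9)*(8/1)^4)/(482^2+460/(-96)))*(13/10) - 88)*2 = -161689904/919065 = -175.93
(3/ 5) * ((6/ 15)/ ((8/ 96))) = 72/ 25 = 2.88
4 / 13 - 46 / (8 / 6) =-889 / 26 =-34.19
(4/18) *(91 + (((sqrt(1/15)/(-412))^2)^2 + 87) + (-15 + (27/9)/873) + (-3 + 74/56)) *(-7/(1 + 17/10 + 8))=-710137532651880679/30278852193862080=-23.45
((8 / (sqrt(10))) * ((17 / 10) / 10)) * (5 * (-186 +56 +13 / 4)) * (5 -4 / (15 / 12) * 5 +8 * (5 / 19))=1456611 * sqrt(10) / 1900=2424.32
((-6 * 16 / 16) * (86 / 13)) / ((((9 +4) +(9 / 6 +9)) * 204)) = -86 / 10387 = -0.01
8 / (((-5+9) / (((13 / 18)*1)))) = 13 / 9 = 1.44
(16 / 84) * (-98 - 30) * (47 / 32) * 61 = -45872 / 21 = -2184.38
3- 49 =-46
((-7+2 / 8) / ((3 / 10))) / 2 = -45 / 4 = -11.25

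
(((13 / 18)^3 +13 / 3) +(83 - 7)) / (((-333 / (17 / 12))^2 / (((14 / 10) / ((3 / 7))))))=6665596861 / 1396882039680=0.00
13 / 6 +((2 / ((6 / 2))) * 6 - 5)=7 / 6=1.17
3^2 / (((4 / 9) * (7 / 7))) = 81 / 4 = 20.25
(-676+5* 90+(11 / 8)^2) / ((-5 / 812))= 2911629 / 80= 36395.36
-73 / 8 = -9.12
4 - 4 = 0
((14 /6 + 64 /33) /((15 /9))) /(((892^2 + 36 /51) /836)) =45543 /16907875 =0.00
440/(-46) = -220/23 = -9.57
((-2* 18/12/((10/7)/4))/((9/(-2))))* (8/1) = 224/15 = 14.93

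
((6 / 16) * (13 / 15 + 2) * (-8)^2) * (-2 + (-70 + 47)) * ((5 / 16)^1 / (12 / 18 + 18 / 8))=-1290 / 7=-184.29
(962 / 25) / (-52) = -37 / 50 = -0.74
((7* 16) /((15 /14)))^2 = 2458624 /225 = 10927.22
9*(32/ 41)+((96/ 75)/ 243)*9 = 195712/ 27675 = 7.07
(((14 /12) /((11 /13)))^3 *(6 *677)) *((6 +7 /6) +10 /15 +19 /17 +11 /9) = 144377421461 /1332936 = 108315.34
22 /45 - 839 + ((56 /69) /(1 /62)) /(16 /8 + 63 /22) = -91715153 /110745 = -828.17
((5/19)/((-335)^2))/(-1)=-1/426455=-0.00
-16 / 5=-3.20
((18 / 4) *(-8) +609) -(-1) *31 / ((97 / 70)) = 595.37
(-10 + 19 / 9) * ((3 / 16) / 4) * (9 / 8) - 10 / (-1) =9.58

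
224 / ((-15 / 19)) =-4256 / 15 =-283.73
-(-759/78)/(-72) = -253/1872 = -0.14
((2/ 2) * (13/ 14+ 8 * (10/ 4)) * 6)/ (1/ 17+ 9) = 14943/ 1078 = 13.86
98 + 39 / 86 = 98.45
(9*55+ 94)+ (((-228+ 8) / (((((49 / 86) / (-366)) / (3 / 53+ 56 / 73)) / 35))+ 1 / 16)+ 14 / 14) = 1765782301803 / 433328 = 4074932.39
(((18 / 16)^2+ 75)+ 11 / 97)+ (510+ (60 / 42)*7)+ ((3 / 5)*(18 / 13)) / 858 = 34413129567 / 57703360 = 596.38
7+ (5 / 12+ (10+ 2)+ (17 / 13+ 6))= 4169 / 156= 26.72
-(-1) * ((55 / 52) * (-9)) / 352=-45 / 1664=-0.03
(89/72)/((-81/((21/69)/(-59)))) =623/7914024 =0.00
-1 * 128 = -128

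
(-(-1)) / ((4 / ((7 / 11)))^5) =16807 / 164916224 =0.00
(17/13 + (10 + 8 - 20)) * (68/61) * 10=-6120/793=-7.72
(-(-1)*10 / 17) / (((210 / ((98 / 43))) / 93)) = 434 / 731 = 0.59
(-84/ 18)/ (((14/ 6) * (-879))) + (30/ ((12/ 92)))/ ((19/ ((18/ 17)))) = 3639706/ 283917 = 12.82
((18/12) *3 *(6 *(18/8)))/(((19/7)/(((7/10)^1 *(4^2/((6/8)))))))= 31752/95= 334.23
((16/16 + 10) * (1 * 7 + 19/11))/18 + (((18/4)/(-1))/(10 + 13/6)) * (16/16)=1087/219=4.96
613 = 613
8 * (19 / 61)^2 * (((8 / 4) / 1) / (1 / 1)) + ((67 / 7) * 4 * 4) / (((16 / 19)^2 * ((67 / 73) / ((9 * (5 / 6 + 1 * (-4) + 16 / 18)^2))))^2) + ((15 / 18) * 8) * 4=7302486594831777673 / 9263976873984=788266.93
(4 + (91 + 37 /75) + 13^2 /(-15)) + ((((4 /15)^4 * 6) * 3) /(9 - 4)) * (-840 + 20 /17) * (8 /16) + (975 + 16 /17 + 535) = 151807813 /95625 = 1587.53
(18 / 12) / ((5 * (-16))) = -3 / 160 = -0.02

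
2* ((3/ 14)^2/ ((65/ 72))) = 324/ 3185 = 0.10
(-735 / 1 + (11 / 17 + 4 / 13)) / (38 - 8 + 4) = -81112 / 3757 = -21.59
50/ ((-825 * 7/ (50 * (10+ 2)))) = -400/ 77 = -5.19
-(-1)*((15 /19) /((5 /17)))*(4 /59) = 204 /1121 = 0.18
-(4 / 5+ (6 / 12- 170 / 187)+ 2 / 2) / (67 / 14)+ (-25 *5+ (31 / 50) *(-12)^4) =234569216 / 18425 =12731.03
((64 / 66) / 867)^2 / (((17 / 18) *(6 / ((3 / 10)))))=512 / 7731121365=0.00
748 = 748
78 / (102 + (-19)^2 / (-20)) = 1560 / 1679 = 0.93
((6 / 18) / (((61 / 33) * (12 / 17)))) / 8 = 187 / 5856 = 0.03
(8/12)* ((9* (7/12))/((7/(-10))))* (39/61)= -195/61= -3.20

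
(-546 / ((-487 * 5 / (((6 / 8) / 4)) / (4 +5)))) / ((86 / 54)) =199017 / 837640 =0.24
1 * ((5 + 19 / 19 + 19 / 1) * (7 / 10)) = 35 / 2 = 17.50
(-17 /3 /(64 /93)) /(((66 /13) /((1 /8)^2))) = -6851 /270336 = -0.03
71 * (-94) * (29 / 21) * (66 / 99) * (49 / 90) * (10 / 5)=-2709644 / 405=-6690.48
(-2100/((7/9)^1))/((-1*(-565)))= -540/113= -4.78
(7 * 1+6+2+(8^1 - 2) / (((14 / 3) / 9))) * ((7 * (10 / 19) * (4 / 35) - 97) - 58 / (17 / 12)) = -8261934 / 2261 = -3654.11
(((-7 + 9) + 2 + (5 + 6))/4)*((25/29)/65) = 75/1508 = 0.05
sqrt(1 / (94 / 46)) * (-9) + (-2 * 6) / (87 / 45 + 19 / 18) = -9 * sqrt(1081) / 47 -1080 / 269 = -10.31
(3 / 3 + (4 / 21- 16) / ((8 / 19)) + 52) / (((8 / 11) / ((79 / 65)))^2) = 490099489 / 11356800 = 43.15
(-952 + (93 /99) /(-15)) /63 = -471271 /31185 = -15.11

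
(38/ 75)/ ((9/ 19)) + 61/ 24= 19501/ 5400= 3.61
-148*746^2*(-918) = 75610489824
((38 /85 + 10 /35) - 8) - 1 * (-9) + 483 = 288416 /595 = 484.73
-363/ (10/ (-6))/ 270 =121/ 150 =0.81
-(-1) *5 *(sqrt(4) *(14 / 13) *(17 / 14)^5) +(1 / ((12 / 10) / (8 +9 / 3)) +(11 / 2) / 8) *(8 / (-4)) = 3267053 / 374556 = 8.72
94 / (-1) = -94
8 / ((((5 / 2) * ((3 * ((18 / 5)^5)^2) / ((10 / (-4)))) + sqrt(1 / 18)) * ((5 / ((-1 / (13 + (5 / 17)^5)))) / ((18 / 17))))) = 344095916748046875000 * sqrt(2) / 19063234965558566101580079495653671 + 2264524542377241696000000000 / 19063234965558566101580079495653671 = 0.00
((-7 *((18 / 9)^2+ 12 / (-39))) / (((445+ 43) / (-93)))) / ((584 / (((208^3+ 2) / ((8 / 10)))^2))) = 1067201515638.77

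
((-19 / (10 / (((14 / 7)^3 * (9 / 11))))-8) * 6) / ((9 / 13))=-29224 / 165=-177.12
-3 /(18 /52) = -26 /3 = -8.67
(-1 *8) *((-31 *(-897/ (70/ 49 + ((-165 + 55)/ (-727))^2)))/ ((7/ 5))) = -58787223612/ 536999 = -109473.62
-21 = -21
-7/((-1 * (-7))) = -1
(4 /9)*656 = 2624 /9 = 291.56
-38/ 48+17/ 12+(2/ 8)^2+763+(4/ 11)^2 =1478755/ 1936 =763.82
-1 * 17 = -17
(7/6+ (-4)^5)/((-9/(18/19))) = 323/3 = 107.67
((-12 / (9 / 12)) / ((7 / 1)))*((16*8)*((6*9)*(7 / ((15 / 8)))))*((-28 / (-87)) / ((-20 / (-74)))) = -50921472 / 725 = -70236.51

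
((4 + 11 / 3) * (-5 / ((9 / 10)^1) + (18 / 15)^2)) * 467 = -14735.06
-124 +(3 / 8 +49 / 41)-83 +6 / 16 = -33629 / 164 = -205.05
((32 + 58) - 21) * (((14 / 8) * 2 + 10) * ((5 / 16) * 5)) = 46575 / 32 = 1455.47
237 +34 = 271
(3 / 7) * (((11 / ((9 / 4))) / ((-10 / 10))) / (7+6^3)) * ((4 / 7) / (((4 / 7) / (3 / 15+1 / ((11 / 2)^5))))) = -0.00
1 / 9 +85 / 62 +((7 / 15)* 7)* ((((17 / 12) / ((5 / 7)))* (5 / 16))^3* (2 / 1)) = 4998678761 / 1645608960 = 3.04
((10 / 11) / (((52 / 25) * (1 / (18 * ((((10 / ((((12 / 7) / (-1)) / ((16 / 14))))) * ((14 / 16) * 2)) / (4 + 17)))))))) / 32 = -625 / 4576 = -0.14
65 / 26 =5 / 2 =2.50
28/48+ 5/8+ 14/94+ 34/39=32687/14664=2.23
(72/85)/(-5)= -72/425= -0.17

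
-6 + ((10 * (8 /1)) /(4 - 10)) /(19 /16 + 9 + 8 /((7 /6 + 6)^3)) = -284655682 /38961867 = -7.31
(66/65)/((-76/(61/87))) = -671/71630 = -0.01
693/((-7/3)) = -297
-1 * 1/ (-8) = 1/ 8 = 0.12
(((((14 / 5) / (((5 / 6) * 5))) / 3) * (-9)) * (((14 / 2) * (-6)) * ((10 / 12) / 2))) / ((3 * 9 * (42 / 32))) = 224 / 225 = 1.00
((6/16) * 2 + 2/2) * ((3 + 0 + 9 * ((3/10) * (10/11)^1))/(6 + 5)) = 105/121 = 0.87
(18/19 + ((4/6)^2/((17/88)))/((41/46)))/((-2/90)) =-2102810/13243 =-158.79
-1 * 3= -3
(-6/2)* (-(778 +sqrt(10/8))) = 3* sqrt(5)/2 +2334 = 2337.35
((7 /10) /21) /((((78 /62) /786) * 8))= 4061 /1560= 2.60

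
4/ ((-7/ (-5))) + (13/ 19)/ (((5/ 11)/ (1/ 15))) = 29501/ 9975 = 2.96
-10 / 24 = -5 / 12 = -0.42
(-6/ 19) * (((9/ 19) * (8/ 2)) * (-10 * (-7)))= -15120/ 361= -41.88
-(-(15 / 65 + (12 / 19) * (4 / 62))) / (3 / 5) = 3465 / 7657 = 0.45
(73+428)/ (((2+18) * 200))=501/ 4000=0.13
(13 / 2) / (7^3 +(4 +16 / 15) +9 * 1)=15 / 824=0.02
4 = 4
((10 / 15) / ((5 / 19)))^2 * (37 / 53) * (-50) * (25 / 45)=-534280 / 4293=-124.45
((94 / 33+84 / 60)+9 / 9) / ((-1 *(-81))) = 866 / 13365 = 0.06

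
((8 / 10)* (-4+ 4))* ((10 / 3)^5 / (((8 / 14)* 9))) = 0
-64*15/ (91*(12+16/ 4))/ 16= -15/ 364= -0.04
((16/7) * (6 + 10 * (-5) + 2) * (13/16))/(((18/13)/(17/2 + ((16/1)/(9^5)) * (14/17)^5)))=-240878492260081/503046815958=-478.84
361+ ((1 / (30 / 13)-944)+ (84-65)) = -16907 / 30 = -563.57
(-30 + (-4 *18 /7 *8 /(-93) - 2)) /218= -3376 /23653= -0.14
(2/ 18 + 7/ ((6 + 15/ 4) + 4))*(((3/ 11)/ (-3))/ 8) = -307/ 43560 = -0.01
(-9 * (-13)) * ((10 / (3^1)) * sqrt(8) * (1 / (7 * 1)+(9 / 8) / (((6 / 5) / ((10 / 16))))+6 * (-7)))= -7210905 * sqrt(2) / 224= -45525.71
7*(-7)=-49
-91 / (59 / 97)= -8827 / 59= -149.61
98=98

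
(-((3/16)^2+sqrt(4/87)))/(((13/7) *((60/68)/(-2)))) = 357/8320+476 *sqrt(87)/16965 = 0.30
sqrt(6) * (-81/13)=-15.26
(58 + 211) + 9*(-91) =-550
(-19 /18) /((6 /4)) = -19 /27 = -0.70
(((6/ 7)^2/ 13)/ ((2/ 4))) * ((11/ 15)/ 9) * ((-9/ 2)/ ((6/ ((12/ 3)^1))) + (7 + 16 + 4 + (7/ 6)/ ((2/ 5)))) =7106/ 28665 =0.25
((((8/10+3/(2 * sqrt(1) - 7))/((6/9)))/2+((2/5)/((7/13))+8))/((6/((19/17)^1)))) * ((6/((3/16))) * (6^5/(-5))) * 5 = -49051008/119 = -412193.34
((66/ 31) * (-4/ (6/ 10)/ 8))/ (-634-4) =0.00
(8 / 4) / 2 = 1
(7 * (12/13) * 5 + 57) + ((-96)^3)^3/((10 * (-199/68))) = 306100026154421428347/12935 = 23664478249278811.62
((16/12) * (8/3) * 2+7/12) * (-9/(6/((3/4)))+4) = 6371/288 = 22.12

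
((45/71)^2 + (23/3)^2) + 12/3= 63.18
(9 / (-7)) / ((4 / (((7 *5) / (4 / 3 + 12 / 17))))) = -2295 / 416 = -5.52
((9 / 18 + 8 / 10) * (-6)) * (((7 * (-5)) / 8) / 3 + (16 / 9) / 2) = 533 / 120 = 4.44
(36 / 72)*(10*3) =15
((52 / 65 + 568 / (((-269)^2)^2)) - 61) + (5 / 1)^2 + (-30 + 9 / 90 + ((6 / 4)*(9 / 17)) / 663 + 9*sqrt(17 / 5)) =-6403144706308921 / 98360407519985 + 9*sqrt(85) / 5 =-48.50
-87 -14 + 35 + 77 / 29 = -1837 / 29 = -63.34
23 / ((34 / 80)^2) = 36800 / 289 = 127.34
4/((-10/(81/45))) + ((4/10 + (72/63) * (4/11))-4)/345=-19372/26565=-0.73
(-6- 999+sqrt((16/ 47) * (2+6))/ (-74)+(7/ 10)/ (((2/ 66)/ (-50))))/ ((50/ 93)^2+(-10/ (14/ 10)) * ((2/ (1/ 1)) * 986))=60543 * sqrt(94)/ 370743453025+6538644/ 42638695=0.15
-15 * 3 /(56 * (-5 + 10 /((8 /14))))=-9 /140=-0.06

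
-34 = -34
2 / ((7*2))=1 / 7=0.14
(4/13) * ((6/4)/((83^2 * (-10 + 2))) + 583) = 64260589/358228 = 179.38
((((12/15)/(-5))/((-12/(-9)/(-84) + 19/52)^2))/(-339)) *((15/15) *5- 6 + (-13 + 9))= -14309568/740729125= -0.02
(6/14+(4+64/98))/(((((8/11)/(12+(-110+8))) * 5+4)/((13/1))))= 320463/19208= 16.68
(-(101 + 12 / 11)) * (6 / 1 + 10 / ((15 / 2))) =-2246 / 3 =-748.67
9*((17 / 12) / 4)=51 / 16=3.19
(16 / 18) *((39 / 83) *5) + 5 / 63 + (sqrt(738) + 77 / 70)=170869 / 52290 + 3 *sqrt(82)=30.43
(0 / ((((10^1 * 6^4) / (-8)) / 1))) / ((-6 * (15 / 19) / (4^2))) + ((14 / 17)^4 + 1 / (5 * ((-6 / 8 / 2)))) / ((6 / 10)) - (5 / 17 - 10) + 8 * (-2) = -4823147 / 751689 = -6.42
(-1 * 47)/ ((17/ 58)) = -2726/ 17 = -160.35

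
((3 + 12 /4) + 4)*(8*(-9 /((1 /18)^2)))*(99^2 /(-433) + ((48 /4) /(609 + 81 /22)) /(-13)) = 133553899448640 /25291097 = 5280668.51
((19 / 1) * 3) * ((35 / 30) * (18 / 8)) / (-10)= -1197 / 80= -14.96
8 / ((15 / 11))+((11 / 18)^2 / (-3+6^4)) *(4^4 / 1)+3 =8.94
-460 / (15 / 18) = -552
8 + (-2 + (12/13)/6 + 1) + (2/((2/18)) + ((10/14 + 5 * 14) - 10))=7814/91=85.87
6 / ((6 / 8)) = 8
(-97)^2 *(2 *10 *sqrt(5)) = 188180 *sqrt(5) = 420783.27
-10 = -10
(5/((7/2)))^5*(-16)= -1600000/16807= -95.20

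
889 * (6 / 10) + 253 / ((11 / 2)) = 2897 / 5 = 579.40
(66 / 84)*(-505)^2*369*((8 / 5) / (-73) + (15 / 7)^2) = 16921125368235 / 50078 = 337895390.56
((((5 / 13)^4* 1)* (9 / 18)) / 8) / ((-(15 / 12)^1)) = -125 / 114244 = -0.00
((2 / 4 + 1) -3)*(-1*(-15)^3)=-10125 / 2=-5062.50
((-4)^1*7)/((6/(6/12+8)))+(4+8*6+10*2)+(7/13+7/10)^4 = 29719864723/856830000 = 34.69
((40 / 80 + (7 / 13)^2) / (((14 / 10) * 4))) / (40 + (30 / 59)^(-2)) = 300375 / 93412046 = 0.00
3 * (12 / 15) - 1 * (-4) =32 / 5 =6.40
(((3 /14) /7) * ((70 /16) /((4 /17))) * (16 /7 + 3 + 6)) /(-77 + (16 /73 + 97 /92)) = -33823455 /398725936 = -0.08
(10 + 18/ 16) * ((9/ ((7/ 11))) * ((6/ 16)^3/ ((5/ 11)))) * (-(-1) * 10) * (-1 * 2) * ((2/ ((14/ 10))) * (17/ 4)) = -222433695/ 100352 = -2216.53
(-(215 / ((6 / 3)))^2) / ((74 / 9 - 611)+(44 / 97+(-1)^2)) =40354425 / 2099824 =19.22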